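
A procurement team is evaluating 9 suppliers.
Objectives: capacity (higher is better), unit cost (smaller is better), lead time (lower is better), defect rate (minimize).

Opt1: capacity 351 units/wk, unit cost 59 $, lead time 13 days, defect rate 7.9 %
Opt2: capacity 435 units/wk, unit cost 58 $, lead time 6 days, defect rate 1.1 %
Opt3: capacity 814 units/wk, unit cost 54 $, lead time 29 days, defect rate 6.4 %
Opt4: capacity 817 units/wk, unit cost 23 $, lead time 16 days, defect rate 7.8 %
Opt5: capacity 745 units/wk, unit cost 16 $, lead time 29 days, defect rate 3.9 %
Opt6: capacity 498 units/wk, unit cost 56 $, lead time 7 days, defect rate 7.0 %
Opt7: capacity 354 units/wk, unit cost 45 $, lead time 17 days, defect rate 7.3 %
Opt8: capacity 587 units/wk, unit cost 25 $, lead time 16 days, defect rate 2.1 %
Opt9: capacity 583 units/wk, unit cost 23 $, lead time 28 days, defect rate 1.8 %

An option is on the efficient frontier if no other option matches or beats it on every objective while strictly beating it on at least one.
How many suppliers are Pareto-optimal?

7

Opt1: dominated by Opt2 (capacity 435≥351, unit cost 58≤59, lead time 6≤13, defect rate 1.1≤7.9).
Opt2: not dominated (best lead time).
Opt3: not dominated.
Opt4: not dominated (best capacity).
Opt5: not dominated (best unit cost).
Opt6: not dominated.
Opt7: dominated by Opt8 (capacity 587≥354, unit cost 25≤45, lead time 16≤17, defect rate 2.1≤7.3).
Opt8: not dominated.
Opt9: not dominated.
Pareto-optimal: Opt2, Opt3, Opt4, Opt5, Opt6, Opt8, Opt9 → 7.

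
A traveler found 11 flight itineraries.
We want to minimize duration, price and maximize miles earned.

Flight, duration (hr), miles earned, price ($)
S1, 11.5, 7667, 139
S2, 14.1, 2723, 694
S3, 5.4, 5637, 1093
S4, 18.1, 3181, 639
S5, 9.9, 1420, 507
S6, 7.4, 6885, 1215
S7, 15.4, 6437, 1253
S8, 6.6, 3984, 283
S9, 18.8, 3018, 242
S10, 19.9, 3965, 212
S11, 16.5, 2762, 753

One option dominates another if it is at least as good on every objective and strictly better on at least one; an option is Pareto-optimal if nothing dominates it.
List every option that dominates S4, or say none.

S1, S8

S1: duration 11.5≤18.1, miles earned 7667≥3181, price 139≤639 — dominates S4.
S8: duration 6.6≤18.1, miles earned 3984≥3181, price 283≤639 — dominates S4.
Others (S2, S3, S5, S6, S7, S9, S10, S11) are each worse than S4 on at least one objective.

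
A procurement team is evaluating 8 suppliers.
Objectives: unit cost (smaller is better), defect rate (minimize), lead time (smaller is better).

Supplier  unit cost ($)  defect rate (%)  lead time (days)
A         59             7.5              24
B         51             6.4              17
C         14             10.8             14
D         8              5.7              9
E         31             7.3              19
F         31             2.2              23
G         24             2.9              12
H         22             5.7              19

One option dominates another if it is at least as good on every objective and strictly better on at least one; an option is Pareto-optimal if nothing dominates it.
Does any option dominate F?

A: worse on unit cost (59 vs 31).
B: worse on unit cost (51 vs 31).
C: worse on defect rate (10.8 vs 2.2).
D: worse on defect rate (5.7 vs 2.2).
E: worse on defect rate (7.3 vs 2.2).
G: worse on defect rate (2.9 vs 2.2).
H: worse on defect rate (5.7 vs 2.2).
No option is at least as good as F on every objective and strictly better on one.

No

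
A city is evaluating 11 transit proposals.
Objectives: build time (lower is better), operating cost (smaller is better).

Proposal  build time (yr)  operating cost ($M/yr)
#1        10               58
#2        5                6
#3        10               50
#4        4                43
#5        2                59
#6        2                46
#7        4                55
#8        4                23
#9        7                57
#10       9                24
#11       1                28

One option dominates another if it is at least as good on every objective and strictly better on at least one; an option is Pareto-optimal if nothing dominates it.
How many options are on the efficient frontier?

3

#1: dominated by #2 (build time 5≤10, operating cost 6≤58).
#2: not dominated (best operating cost).
#3: dominated by #2 (build time 5≤10, operating cost 6≤50).
#4: dominated by #8 (build time 4≤4, operating cost 23≤43).
#5: dominated by #6 (build time 2≤2, operating cost 46≤59).
#6: dominated by #11 (build time 1≤2, operating cost 28≤46).
#7: dominated by #4 (build time 4≤4, operating cost 43≤55).
#8: not dominated.
#9: dominated by #2 (build time 5≤7, operating cost 6≤57).
#10: dominated by #2 (build time 5≤9, operating cost 6≤24).
#11: not dominated (best build time).
Pareto-optimal: #2, #8, #11 → 3.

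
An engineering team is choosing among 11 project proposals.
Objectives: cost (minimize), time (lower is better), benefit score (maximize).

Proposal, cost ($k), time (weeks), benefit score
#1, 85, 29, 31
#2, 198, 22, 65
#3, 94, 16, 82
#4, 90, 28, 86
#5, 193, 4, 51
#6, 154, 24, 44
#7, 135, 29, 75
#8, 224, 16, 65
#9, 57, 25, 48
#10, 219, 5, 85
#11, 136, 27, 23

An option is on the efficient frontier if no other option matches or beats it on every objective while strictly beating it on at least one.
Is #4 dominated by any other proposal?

No

#1: worse on time (29 vs 28).
#2: worse on cost (198 vs 90).
#3: worse on cost (94 vs 90).
#5: worse on cost (193 vs 90).
#6: worse on cost (154 vs 90).
#7: worse on cost (135 vs 90).
#8: worse on cost (224 vs 90).
#9: worse on benefit score (48 vs 86).
#10: worse on cost (219 vs 90).
#11: worse on cost (136 vs 90).
No option is at least as good as #4 on every objective and strictly better on one.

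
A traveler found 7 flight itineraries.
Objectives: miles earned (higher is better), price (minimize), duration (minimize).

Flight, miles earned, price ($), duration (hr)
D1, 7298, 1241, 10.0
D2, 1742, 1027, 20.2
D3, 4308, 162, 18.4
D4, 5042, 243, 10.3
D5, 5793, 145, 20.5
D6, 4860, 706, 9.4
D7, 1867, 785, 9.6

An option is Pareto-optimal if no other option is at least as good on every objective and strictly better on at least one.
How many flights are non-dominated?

5

D1: not dominated (best miles earned).
D2: dominated by D3 (miles earned 4308≥1742, price 162≤1027, duration 18.4≤20.2).
D3: not dominated.
D4: not dominated.
D5: not dominated (best price).
D6: not dominated (best duration).
D7: dominated by D6 (miles earned 4860≥1867, price 706≤785, duration 9.4≤9.6).
Pareto-optimal: D1, D3, D4, D5, D6 → 5.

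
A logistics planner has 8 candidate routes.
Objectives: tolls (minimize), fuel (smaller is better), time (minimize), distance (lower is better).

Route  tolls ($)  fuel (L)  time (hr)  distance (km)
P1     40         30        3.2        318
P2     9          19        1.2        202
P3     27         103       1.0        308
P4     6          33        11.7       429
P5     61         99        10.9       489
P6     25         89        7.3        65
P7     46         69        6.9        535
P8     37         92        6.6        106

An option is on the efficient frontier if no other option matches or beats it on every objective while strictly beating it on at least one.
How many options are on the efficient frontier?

5

P1: dominated by P2 (tolls 9≤40, fuel 19≤30, time 1.2≤3.2, distance 202≤318).
P2: not dominated (best fuel).
P3: not dominated (best time).
P4: not dominated (best tolls).
P5: dominated by P1 (tolls 40≤61, fuel 30≤99, time 3.2≤10.9, distance 318≤489).
P6: not dominated (best distance).
P7: dominated by P1 (tolls 40≤46, fuel 30≤69, time 3.2≤6.9, distance 318≤535).
P8: not dominated.
Pareto-optimal: P2, P3, P4, P6, P8 → 5.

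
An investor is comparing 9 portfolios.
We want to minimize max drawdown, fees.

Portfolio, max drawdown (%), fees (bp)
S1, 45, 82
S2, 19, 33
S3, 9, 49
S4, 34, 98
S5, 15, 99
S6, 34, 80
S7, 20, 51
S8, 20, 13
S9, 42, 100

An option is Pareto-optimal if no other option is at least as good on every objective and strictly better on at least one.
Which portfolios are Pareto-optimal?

S2, S3, S8

S1: dominated by S2 (max drawdown 19≤45, fees 33≤82).
S2: not dominated.
S3: not dominated (best max drawdown).
S4: dominated by S2 (max drawdown 19≤34, fees 33≤98).
S5: dominated by S3 (max drawdown 9≤15, fees 49≤99).
S6: dominated by S2 (max drawdown 19≤34, fees 33≤80).
S7: dominated by S2 (max drawdown 19≤20, fees 33≤51).
S8: not dominated (best fees).
S9: dominated by S2 (max drawdown 19≤42, fees 33≤100).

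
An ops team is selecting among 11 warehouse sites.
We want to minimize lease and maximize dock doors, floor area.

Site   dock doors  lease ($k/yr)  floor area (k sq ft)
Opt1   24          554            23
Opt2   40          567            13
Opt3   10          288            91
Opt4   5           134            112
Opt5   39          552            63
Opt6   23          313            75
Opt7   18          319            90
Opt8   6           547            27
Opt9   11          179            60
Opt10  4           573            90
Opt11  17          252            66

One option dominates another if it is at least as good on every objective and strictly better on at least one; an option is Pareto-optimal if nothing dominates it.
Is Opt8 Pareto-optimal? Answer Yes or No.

No

Opt3 vs Opt8: dock doors 10≥6, lease 288≤547, floor area 91≥27 — Opt3 is at least as good on every objective and strictly better on at least one, so Opt3 dominates Opt8.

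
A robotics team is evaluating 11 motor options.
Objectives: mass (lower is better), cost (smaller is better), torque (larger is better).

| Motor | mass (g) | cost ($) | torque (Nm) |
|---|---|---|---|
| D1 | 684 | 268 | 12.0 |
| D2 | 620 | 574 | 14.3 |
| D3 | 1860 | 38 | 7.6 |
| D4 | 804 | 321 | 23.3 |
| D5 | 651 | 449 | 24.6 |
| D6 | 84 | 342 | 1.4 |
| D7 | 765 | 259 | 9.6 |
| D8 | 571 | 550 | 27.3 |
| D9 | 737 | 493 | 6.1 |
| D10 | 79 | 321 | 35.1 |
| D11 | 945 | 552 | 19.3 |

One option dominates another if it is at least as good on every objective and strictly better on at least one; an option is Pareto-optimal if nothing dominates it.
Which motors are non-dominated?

D1: not dominated.
D2: dominated by D8 (mass 571≤620, cost 550≤574, torque 27.3≥14.3).
D3: not dominated (best cost).
D4: dominated by D10 (mass 79≤804, cost 321≤321, torque 35.1≥23.3).
D5: dominated by D10 (mass 79≤651, cost 321≤449, torque 35.1≥24.6).
D6: dominated by D10 (mass 79≤84, cost 321≤342, torque 35.1≥1.4).
D7: not dominated.
D8: dominated by D10 (mass 79≤571, cost 321≤550, torque 35.1≥27.3).
D9: dominated by D1 (mass 684≤737, cost 268≤493, torque 12.0≥6.1).
D10: not dominated (best mass).
D11: dominated by D4 (mass 804≤945, cost 321≤552, torque 23.3≥19.3).

D1, D3, D7, D10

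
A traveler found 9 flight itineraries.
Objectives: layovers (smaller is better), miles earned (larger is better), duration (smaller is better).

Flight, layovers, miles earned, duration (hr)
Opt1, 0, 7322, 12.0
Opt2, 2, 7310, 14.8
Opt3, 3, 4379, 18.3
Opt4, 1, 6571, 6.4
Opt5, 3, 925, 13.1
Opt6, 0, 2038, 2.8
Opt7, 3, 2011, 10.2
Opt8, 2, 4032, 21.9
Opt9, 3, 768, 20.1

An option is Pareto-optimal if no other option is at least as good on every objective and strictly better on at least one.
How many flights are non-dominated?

Opt1: not dominated (best miles earned).
Opt2: dominated by Opt1 (layovers 0≤2, miles earned 7322≥7310, duration 12.0≤14.8).
Opt3: dominated by Opt1 (layovers 0≤3, miles earned 7322≥4379, duration 12.0≤18.3).
Opt4: not dominated.
Opt5: dominated by Opt1 (layovers 0≤3, miles earned 7322≥925, duration 12.0≤13.1).
Opt6: not dominated (best duration).
Opt7: dominated by Opt4 (layovers 1≤3, miles earned 6571≥2011, duration 6.4≤10.2).
Opt8: dominated by Opt1 (layovers 0≤2, miles earned 7322≥4032, duration 12.0≤21.9).
Opt9: dominated by Opt1 (layovers 0≤3, miles earned 7322≥768, duration 12.0≤20.1).
Pareto-optimal: Opt1, Opt4, Opt6 → 3.

3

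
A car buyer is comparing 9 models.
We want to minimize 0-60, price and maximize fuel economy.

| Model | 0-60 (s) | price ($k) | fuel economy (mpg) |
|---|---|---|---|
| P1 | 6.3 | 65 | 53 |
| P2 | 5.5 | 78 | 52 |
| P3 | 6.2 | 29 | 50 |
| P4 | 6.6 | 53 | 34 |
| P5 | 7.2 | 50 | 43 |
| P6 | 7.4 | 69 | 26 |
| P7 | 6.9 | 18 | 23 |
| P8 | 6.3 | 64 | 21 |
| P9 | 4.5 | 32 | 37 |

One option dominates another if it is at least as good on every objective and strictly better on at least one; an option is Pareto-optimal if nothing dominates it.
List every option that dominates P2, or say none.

none

P1: worse on 0-60 (6.3 vs 5.5).
P3: worse on 0-60 (6.2 vs 5.5).
P4: worse on 0-60 (6.6 vs 5.5).
P5: worse on 0-60 (7.2 vs 5.5).
P6: worse on 0-60 (7.4 vs 5.5).
P7: worse on 0-60 (6.9 vs 5.5).
P8: worse on 0-60 (6.3 vs 5.5).
P9: worse on fuel economy (37 vs 52).
No option dominates P2.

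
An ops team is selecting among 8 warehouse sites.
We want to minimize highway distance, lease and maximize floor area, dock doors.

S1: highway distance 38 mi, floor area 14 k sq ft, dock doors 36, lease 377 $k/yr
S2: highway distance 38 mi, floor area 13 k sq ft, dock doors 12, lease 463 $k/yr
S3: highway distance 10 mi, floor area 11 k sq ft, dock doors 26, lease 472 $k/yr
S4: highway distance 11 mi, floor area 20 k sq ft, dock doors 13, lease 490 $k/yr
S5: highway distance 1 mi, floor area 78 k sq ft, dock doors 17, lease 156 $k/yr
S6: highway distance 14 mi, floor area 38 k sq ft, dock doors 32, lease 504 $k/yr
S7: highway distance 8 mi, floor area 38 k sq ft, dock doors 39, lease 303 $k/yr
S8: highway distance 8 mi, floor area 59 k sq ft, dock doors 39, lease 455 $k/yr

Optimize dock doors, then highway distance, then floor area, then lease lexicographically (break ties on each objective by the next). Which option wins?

S8

First maximize dock doors: best is 39, kept {S7, S8}.
Then minimize highway distance: best is 8, kept {S7, S8}.
Then maximize floor area: best is 59, kept {S8}.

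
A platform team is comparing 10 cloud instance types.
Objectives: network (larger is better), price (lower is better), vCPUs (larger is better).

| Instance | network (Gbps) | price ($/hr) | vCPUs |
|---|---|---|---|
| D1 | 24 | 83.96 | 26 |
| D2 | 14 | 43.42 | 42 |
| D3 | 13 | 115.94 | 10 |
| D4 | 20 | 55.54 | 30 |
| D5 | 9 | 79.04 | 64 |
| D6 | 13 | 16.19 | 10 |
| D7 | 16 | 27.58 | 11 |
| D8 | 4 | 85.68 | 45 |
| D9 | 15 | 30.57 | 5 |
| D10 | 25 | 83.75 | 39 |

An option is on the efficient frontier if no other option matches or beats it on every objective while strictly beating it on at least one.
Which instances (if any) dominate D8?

D5

D5: network 9≥4, price 79.04≤85.68, vCPUs 64≥45 — dominates D8.
Others (D1, D2, D3, D4, D6, D7, D9, D10) are each worse than D8 on at least one objective.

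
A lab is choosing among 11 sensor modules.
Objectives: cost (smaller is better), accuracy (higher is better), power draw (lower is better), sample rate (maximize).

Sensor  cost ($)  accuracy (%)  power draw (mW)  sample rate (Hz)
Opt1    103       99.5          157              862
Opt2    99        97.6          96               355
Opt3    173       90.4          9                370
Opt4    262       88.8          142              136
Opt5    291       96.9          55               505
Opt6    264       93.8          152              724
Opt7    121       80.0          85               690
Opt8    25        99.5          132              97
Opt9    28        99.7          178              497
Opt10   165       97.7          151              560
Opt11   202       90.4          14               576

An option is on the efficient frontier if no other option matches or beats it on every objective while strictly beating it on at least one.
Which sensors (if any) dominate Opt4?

Opt2, Opt3, Opt11

Opt2: cost 99≤262, accuracy 97.6≥88.8, power draw 96≤142, sample rate 355≥136 — dominates Opt4.
Opt3: cost 173≤262, accuracy 90.4≥88.8, power draw 9≤142, sample rate 370≥136 — dominates Opt4.
Opt11: cost 202≤262, accuracy 90.4≥88.8, power draw 14≤142, sample rate 576≥136 — dominates Opt4.
Others (Opt1, Opt5, Opt6, Opt7, Opt8, Opt9, Opt10) are each worse than Opt4 on at least one objective.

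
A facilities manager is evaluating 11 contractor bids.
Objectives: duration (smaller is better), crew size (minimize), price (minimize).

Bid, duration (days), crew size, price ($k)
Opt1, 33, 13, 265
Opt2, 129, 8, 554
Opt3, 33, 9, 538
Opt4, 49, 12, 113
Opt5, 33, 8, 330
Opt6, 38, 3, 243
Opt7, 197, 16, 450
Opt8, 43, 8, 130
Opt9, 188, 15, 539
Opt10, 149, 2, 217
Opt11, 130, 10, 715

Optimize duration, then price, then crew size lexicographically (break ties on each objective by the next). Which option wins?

Opt1

First minimize duration: best is 33, kept {Opt1, Opt3, Opt5}.
Then minimize price: best is 265, kept {Opt1}.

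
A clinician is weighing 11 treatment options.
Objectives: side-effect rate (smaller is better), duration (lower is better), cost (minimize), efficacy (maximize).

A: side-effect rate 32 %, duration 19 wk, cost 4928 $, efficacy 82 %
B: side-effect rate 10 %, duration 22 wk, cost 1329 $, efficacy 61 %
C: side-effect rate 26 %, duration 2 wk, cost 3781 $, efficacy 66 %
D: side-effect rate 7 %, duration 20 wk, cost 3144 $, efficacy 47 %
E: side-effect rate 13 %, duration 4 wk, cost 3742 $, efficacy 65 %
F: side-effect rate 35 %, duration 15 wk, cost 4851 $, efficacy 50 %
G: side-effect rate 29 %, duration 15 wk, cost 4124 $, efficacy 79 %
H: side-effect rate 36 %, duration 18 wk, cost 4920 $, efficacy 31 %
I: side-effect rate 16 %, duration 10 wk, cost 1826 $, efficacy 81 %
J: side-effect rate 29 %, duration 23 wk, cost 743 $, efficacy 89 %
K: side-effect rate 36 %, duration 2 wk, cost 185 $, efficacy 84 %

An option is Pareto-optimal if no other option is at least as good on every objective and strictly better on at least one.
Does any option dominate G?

I vs G: side-effect rate 16≤29, duration 10≤15, cost 1826≤4124, efficacy 81≥79 — I is at least as good on every objective and strictly better on at least one, so I dominates G.

Yes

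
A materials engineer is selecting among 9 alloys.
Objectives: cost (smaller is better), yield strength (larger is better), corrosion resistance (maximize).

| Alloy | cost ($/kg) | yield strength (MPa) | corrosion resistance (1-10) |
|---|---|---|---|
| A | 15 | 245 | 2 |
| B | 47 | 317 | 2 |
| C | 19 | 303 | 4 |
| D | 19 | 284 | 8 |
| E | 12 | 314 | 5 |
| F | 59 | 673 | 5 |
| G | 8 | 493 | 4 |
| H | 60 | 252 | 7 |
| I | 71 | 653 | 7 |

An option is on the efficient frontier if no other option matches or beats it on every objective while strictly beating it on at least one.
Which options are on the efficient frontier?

D, E, F, G, I

A: dominated by E (cost 12≤15, yield strength 314≥245, corrosion resistance 5≥2).
B: dominated by G (cost 8≤47, yield strength 493≥317, corrosion resistance 4≥2).
C: dominated by E (cost 12≤19, yield strength 314≥303, corrosion resistance 5≥4).
D: not dominated (best corrosion resistance).
E: not dominated.
F: not dominated (best yield strength).
G: not dominated (best cost).
H: dominated by D (cost 19≤60, yield strength 284≥252, corrosion resistance 8≥7).
I: not dominated.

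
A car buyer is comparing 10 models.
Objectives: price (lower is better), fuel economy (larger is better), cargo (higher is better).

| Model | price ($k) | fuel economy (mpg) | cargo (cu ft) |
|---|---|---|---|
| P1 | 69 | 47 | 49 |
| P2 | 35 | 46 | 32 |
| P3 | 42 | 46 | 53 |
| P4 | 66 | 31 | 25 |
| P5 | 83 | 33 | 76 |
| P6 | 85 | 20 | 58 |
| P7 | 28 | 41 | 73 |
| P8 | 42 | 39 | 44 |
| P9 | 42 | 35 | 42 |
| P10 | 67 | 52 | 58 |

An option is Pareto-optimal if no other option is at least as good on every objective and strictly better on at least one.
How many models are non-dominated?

5

P1: dominated by P10 (price 67≤69, fuel economy 52≥47, cargo 58≥49).
P2: not dominated.
P3: not dominated.
P4: dominated by P2 (price 35≤66, fuel economy 46≥31, cargo 32≥25).
P5: not dominated (best cargo).
P6: dominated by P5 (price 83≤85, fuel economy 33≥20, cargo 76≥58).
P7: not dominated (best price).
P8: dominated by P3 (price 42≤42, fuel economy 46≥39, cargo 53≥44).
P9: dominated by P3 (price 42≤42, fuel economy 46≥35, cargo 53≥42).
P10: not dominated (best fuel economy).
Pareto-optimal: P2, P3, P5, P7, P10 → 5.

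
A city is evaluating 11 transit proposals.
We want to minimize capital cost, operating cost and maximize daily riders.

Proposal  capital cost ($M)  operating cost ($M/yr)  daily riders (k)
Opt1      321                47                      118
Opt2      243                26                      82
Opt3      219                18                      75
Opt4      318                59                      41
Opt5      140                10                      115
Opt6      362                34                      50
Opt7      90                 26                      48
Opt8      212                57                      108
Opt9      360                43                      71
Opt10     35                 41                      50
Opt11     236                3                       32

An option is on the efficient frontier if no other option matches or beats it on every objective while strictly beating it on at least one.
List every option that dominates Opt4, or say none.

Opt2: capital cost 243≤318, operating cost 26≤59, daily riders 82≥41 — dominates Opt4.
Opt3: capital cost 219≤318, operating cost 18≤59, daily riders 75≥41 — dominates Opt4.
Opt5: capital cost 140≤318, operating cost 10≤59, daily riders 115≥41 — dominates Opt4.
Opt7: capital cost 90≤318, operating cost 26≤59, daily riders 48≥41 — dominates Opt4.
Opt8: capital cost 212≤318, operating cost 57≤59, daily riders 108≥41 — dominates Opt4.
Opt10: capital cost 35≤318, operating cost 41≤59, daily riders 50≥41 — dominates Opt4.
Others (Opt1, Opt6, Opt9, Opt11) are each worse than Opt4 on at least one objective.

Opt2, Opt3, Opt5, Opt7, Opt8, Opt10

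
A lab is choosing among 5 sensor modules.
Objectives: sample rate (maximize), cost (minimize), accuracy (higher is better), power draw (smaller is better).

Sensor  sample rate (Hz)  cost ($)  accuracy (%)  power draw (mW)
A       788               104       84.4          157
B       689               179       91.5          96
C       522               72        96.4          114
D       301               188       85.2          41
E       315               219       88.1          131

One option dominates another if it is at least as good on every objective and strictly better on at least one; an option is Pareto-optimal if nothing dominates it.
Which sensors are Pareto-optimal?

A, B, C, D

A: not dominated (best sample rate).
B: not dominated.
C: not dominated (best cost).
D: not dominated (best power draw).
E: dominated by B (sample rate 689≥315, cost 179≤219, accuracy 91.5≥88.1, power draw 96≤131).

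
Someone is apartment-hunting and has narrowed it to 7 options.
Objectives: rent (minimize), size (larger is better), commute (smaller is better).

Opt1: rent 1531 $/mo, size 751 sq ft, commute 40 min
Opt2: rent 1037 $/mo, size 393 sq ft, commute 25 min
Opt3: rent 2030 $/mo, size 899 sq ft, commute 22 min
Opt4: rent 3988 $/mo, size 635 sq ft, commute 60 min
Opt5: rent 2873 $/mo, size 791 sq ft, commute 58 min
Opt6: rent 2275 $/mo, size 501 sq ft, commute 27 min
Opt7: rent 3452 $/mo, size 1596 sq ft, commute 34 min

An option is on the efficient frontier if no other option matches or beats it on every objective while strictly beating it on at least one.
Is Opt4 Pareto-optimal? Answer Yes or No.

No

Opt1 vs Opt4: rent 1531≤3988, size 751≥635, commute 40≤60 — Opt1 is at least as good on every objective and strictly better on at least one, so Opt1 dominates Opt4.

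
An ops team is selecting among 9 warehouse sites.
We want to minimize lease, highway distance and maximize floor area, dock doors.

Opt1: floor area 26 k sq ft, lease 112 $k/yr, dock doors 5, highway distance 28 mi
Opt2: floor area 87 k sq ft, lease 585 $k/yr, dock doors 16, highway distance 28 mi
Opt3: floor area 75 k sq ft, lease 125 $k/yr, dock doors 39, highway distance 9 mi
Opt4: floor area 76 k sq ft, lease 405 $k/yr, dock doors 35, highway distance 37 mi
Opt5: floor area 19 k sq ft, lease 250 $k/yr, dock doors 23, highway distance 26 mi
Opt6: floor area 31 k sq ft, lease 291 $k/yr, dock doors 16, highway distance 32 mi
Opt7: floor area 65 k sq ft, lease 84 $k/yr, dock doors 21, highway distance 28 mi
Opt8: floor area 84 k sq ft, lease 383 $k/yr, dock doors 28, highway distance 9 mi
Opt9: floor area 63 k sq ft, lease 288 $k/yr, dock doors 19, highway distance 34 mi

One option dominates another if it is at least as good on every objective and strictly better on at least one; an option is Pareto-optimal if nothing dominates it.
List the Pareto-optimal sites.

Opt1: dominated by Opt7 (floor area 65≥26, lease 84≤112, dock doors 21≥5, highway distance 28≤28).
Opt2: not dominated (best floor area).
Opt3: not dominated (best dock doors).
Opt4: not dominated.
Opt5: dominated by Opt3 (floor area 75≥19, lease 125≤250, dock doors 39≥23, highway distance 9≤26).
Opt6: dominated by Opt3 (floor area 75≥31, lease 125≤291, dock doors 39≥16, highway distance 9≤32).
Opt7: not dominated (best lease).
Opt8: not dominated.
Opt9: dominated by Opt3 (floor area 75≥63, lease 125≤288, dock doors 39≥19, highway distance 9≤34).

Opt2, Opt3, Opt4, Opt7, Opt8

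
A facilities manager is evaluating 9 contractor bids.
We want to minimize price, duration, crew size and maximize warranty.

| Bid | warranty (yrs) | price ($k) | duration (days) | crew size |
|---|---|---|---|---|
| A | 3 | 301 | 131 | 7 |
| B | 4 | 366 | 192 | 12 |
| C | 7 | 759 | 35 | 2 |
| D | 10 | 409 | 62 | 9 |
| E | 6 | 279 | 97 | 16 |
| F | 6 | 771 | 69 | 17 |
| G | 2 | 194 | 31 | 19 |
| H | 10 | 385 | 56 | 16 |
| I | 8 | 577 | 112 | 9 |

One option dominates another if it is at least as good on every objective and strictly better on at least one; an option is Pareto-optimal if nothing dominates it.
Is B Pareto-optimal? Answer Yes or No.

A: worse on warranty (3 vs 4).
C: worse on price (759 vs 366).
D: worse on price (409 vs 366).
E: worse on crew size (16 vs 12).
F: worse on price (771 vs 366).
G: worse on warranty (2 vs 4).
H: worse on price (385 vs 366).
I: worse on price (577 vs 366).
No option is at least as good as B on every objective and strictly better on one.

Yes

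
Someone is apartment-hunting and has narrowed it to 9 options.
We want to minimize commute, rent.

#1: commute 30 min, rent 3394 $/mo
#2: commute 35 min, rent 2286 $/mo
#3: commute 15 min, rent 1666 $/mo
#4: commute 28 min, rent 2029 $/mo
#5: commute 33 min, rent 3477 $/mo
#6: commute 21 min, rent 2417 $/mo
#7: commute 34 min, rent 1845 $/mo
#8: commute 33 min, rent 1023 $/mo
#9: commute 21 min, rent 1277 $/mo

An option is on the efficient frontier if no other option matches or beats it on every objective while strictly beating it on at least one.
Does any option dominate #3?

No

#1: worse on commute (30 vs 15).
#2: worse on commute (35 vs 15).
#4: worse on commute (28 vs 15).
#5: worse on commute (33 vs 15).
#6: worse on commute (21 vs 15).
#7: worse on commute (34 vs 15).
#8: worse on commute (33 vs 15).
#9: worse on commute (21 vs 15).
No option is at least as good as #3 on every objective and strictly better on one.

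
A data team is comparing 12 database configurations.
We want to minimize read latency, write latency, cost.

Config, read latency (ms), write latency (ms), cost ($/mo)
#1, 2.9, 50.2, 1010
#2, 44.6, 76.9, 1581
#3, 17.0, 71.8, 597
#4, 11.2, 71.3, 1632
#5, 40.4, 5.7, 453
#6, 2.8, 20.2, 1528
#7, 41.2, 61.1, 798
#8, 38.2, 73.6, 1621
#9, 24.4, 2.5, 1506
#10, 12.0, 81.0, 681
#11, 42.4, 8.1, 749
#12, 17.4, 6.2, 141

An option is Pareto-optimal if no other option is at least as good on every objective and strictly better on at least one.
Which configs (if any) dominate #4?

#1: read latency 2.9≤11.2, write latency 50.2≤71.3, cost 1010≤1632 — dominates #4.
#6: read latency 2.8≤11.2, write latency 20.2≤71.3, cost 1528≤1632 — dominates #4.
Others (#2, #3, #5, #7, #8, #9, #10, #11, #12) are each worse than #4 on at least one objective.

#1, #6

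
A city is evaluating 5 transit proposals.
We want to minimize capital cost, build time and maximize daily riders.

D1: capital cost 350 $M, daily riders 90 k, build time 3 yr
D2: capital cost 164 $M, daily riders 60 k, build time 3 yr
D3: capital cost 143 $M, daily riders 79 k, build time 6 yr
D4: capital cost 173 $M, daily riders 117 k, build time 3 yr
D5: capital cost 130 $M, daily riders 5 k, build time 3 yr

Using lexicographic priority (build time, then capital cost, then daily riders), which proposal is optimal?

D5

First minimize build time: best is 3, kept {D1, D2, D4, D5}.
Then minimize capital cost: best is 130, kept {D5}.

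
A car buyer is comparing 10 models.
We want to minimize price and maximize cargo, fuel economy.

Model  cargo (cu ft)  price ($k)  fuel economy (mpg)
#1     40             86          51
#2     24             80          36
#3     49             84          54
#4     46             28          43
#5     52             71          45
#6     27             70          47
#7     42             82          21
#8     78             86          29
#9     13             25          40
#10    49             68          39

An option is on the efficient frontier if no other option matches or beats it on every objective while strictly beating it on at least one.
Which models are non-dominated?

#1: dominated by #3 (cargo 49≥40, price 84≤86, fuel economy 54≥51).
#2: dominated by #4 (cargo 46≥24, price 28≤80, fuel economy 43≥36).
#3: not dominated (best fuel economy).
#4: not dominated.
#5: not dominated.
#6: not dominated.
#7: dominated by #4 (cargo 46≥42, price 28≤82, fuel economy 43≥21).
#8: not dominated (best cargo).
#9: not dominated (best price).
#10: not dominated.

#3, #4, #5, #6, #8, #9, #10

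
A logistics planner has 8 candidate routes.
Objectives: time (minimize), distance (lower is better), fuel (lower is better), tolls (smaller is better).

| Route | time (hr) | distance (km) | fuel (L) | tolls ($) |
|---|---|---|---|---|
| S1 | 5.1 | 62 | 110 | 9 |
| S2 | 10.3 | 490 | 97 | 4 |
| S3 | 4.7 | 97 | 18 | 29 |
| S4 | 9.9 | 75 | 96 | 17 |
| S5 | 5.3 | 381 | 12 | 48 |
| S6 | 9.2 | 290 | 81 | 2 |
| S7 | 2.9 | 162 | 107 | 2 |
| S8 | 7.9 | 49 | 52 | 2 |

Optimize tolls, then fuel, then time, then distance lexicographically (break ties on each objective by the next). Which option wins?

First minimize tolls: best is 2, kept {S6, S7, S8}.
Then minimize fuel: best is 52, kept {S8}.

S8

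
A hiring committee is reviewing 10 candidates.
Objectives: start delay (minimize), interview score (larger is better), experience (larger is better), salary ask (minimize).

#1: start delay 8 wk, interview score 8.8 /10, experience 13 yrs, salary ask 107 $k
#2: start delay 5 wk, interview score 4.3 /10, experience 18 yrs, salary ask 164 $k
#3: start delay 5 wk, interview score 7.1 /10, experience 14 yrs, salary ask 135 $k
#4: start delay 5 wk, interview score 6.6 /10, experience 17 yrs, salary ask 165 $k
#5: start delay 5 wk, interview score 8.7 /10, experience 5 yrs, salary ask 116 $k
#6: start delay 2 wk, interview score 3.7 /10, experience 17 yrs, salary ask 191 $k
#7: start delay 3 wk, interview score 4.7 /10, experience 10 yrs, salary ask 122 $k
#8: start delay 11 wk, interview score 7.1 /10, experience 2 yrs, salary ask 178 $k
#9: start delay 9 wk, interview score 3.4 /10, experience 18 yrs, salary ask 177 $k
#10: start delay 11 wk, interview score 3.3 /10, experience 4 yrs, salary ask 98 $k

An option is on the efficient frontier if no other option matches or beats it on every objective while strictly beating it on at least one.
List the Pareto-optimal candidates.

#1, #2, #3, #4, #5, #6, #7, #10

#1: not dominated (best interview score).
#2: not dominated.
#3: not dominated.
#4: not dominated.
#5: not dominated.
#6: not dominated (best start delay).
#7: not dominated.
#8: dominated by #1 (start delay 8≤11, interview score 8.8≥7.1, experience 13≥2, salary ask 107≤178).
#9: dominated by #2 (start delay 5≤9, interview score 4.3≥3.4, experience 18≥18, salary ask 164≤177).
#10: not dominated (best salary ask).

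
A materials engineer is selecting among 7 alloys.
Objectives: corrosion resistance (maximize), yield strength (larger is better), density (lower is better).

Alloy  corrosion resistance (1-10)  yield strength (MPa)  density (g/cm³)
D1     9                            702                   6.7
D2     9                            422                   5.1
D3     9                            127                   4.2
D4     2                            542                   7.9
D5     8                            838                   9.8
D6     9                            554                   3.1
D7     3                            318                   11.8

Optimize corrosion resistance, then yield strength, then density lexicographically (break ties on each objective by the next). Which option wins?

First maximize corrosion resistance: best is 9, kept {D1, D2, D3, D6}.
Then maximize yield strength: best is 702, kept {D1}.

D1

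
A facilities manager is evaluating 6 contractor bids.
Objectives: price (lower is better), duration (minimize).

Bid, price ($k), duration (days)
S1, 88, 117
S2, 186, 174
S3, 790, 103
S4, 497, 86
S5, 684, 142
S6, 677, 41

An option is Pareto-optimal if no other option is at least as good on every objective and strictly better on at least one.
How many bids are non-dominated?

3

S1: not dominated (best price).
S2: dominated by S1 (price 88≤186, duration 117≤174).
S3: dominated by S4 (price 497≤790, duration 86≤103).
S4: not dominated.
S5: dominated by S1 (price 88≤684, duration 117≤142).
S6: not dominated (best duration).
Pareto-optimal: S1, S4, S6 → 3.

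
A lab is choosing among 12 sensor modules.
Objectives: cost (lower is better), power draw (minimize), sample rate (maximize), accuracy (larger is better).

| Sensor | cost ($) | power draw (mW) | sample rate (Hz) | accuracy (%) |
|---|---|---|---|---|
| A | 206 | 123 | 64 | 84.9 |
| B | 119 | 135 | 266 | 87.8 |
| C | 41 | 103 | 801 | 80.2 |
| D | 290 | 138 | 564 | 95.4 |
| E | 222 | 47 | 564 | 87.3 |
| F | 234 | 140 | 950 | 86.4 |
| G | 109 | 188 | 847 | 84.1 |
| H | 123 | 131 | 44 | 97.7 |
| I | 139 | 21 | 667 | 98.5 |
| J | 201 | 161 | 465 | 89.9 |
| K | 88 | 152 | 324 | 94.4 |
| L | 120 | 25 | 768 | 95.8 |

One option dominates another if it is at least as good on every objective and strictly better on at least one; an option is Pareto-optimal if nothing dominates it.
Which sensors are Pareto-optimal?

B, C, F, G, H, I, K, L

A: dominated by I (cost 139≤206, power draw 21≤123, sample rate 667≥64, accuracy 98.5≥84.9).
B: not dominated.
C: not dominated (best cost).
D: dominated by I (cost 139≤290, power draw 21≤138, sample rate 667≥564, accuracy 98.5≥95.4).
E: dominated by I (cost 139≤222, power draw 21≤47, sample rate 667≥564, accuracy 98.5≥87.3).
F: not dominated (best sample rate).
G: not dominated.
H: not dominated.
I: not dominated (best power draw).
J: dominated by I (cost 139≤201, power draw 21≤161, sample rate 667≥465, accuracy 98.5≥89.9).
K: not dominated.
L: not dominated.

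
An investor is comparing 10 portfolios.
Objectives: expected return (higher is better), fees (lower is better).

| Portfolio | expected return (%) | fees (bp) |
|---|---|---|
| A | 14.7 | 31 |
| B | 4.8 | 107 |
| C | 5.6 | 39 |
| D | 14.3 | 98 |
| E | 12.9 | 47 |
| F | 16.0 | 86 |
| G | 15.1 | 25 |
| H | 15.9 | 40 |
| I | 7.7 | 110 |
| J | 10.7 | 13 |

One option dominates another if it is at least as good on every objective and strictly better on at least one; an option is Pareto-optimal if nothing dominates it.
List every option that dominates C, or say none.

A: expected return 14.7≥5.6, fees 31≤39 — dominates C.
G: expected return 15.1≥5.6, fees 25≤39 — dominates C.
J: expected return 10.7≥5.6, fees 13≤39 — dominates C.
Others (B, D, E, F, H, I) are each worse than C on at least one objective.

A, G, J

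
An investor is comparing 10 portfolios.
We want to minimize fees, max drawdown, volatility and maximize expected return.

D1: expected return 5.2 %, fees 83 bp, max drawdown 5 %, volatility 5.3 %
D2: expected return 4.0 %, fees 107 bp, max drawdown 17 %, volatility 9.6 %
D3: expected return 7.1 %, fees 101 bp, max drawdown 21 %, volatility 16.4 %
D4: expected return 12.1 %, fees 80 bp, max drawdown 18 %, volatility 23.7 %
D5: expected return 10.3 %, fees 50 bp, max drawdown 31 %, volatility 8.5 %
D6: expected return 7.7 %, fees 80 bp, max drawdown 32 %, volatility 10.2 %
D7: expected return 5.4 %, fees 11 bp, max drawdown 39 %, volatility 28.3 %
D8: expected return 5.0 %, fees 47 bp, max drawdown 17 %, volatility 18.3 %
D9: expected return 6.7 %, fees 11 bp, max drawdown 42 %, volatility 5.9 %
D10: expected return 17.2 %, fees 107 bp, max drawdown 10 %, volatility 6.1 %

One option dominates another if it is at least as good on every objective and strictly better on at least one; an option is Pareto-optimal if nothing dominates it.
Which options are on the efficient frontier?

D1, D3, D4, D5, D7, D8, D9, D10

D1: not dominated (best max drawdown).
D2: dominated by D1 (expected return 5.2≥4.0, fees 83≤107, max drawdown 5≤17, volatility 5.3≤9.6).
D3: not dominated.
D4: not dominated.
D5: not dominated.
D6: dominated by D5 (expected return 10.3≥7.7, fees 50≤80, max drawdown 31≤32, volatility 8.5≤10.2).
D7: not dominated.
D8: not dominated.
D9: not dominated.
D10: not dominated (best expected return).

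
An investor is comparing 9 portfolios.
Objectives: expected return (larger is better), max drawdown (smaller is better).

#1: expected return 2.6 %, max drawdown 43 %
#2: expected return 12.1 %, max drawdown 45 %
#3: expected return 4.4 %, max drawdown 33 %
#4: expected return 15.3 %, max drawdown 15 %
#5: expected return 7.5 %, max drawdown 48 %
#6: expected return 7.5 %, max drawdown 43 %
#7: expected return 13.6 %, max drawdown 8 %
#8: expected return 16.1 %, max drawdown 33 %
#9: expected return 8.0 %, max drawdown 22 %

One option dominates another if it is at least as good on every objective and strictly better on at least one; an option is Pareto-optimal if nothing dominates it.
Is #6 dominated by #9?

#9 vs #6: expected return 8.0≥7.5, max drawdown 22≤43 — #9 is at least as good on every objective with at least one strict improvement.

Yes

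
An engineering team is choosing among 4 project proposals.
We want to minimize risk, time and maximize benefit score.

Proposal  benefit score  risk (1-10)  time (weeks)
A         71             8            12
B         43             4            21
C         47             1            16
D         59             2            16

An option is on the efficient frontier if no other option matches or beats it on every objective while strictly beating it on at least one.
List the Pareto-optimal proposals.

A, C, D

A: not dominated (best benefit score).
B: dominated by C (benefit score 47≥43, risk 1≤4, time 16≤21).
C: not dominated (best risk).
D: not dominated.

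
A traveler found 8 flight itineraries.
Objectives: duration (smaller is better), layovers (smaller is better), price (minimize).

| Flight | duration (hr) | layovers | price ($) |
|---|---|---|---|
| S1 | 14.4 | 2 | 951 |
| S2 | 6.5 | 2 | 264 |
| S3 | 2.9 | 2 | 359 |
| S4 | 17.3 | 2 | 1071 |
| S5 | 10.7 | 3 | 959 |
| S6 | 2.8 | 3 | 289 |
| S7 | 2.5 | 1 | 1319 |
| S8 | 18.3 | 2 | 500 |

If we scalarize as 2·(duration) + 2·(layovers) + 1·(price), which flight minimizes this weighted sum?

S1: 2·14.4 + 2·2 + 1·951 = 983.8
S2: 2·6.5 + 2·2 + 1·264 = 281.0
S3: 2·2.9 + 2·2 + 1·359 = 368.8
S4: 2·17.3 + 2·2 + 1·1071 = 1109.6
S5: 2·10.7 + 2·3 + 1·959 = 986.4
S6: 2·2.8 + 2·3 + 1·289 = 300.6
S7: 2·2.5 + 2·1 + 1·1319 = 1326.0
S8: 2·18.3 + 2·2 + 1·500 = 540.6
Lowest: S2 at 281.0.

S2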